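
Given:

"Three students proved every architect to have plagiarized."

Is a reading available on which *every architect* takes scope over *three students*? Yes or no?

Yes

ECM infinitives lack a CP barrier, so *every architect* can QR over the matrix subject *three students*.
Nothing blocks QR of the lower DP to a position above the higher one, so inverse scope is available.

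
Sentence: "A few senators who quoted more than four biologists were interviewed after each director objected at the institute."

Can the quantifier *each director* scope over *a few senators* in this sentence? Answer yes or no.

No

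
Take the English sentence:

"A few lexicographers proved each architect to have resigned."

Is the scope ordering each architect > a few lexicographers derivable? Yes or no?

Yes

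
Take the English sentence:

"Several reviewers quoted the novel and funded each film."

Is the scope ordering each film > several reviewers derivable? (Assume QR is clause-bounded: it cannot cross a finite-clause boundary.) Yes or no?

*each film* is embedded in one conjunct of the coordinate structure (*funded each film*).
A quantifier cannot raise out of one conjunct of a coordination across the whole coordinate structure — the CSC applies to QR.
There is no licit LF on which *each film* c-commands *several reviewers*.

No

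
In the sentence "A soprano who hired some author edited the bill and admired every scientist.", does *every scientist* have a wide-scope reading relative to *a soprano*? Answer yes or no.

No

The DP *every scientist* is contained in one conjunct of the coordinate structure (*admired every scientist*).
A quantifier cannot raise out of one conjunct of a coordination across the whole coordinate structure — the CSC applies to QR.
The inverse ordering *every scientist* > *a soprano* is therefore underivable.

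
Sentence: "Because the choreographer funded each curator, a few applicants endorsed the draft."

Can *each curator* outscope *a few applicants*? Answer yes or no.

No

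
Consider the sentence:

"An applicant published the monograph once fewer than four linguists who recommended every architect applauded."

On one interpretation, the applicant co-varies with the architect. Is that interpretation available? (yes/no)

The described interpretation is the *every architect* > *an applicant* scoping.
*every architect* occurs within the relative clause *who recommended every architect*, which is itself inside the adjunct *once fewer than four linguists who recommended every architect applauded*.
The quantifier would have to escape first the RC and then the adjunct — two independent island violations.
*every architect* is confined to the island and cannot take scope over *an applicant*.

No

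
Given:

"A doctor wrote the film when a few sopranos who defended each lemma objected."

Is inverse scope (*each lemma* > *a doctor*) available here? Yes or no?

The DP *each lemma* is contained in the relative clause *who defended each lemma*, which is itself inside the adjunct *when a few sopranos who defended each lemma objected*.
Nested islands: the RC island is itself inside an adjunct island, so wide scope is doubly excluded.
So *each lemma* cannot raise to a position above *a doctor*.
(Only the surface reading survives: one fixed doctor with respect to all the relevant lemmas.)

No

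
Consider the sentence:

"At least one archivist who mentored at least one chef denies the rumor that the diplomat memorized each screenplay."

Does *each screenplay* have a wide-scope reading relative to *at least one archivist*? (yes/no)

No

*each screenplay* occurs within the complex NP *the rumor that the diplomat memorized each screenplay*.
The complex NP is opaque for QR — the quantifier is frozen inside the noun's complement.
So *each screenplay* cannot raise high enough to outscope *at least one archivist*; only the surface ordering *at least one archivist* > *each screenplay* is available.
(Only the surface reading survives: one fixed archivist with respect to all the relevant screenplays.)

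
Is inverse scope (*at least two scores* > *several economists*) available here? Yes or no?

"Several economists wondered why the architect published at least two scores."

No

*at least two scores* is embedded in the embedded question *why the architect published at least two scores*.
An indirect question is a wh-island; the filled [Spec,CP] blocks QR across the CP edge.
So *at least two scores* cannot raise high enough to outscope *several economists*; only the surface ordering *several economists* > *at least two scores* is available.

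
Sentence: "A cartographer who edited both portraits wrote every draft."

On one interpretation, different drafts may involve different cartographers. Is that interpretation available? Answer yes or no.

The described interpretation is the *every draft* > *a cartographer* scoping.
The relative clause *who edited both portraits* modifies *a cartographer*, but *every draft* is not inside that relative clause — it is an argument of the matrix verb.
With no island boundary between them, the object can take inverse scope over the subject via ordinary QR within the clause.
The sentence is scopally ambiguous between *a cartographer* > *every draft* and *every draft* > *a cartographer*.

Yes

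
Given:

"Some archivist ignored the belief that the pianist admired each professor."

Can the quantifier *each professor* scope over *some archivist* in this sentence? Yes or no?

The DP *each professor* is contained in the complex NP *the belief that the pianist admired each professor*.
The complex NP is opaque for QR — the quantifier is frozen inside the noun's complement.
So the wide-scope reading for *each professor* is blocked.

No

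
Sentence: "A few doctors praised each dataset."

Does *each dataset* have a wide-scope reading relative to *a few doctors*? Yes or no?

Yes

Both DPs are arguments of the same predicate; there is no clause or island boundary between them.
QR within a single clause is free, so the lower quantifier may take scope over the higher one.
Both orderings are possible: *a few doctors* > *each dataset* and *each dataset* > *a few doctors*.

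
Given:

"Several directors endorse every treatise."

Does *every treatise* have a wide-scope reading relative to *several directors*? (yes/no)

Yes

Both DPs are arguments of the same predicate; there is no clause or island boundary between them.
Nothing blocks QR of the lower DP to a position above the higher one, so inverse scope is available.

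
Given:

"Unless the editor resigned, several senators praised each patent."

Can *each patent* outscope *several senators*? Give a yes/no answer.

*each patent* is a matrix argument; the adjunct is an island but the target quantifier is outside it.
Nothing blocks QR of the lower DP to a position above the higher one, so inverse scope is available.
So *each patent* > *several senators* is among the available readings.

Yes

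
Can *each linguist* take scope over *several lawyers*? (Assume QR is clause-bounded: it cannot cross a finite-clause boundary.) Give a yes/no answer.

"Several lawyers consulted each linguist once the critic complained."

The adjunct clause does not contain *each linguist*, which is the matrix object.
With no island boundary between them, the object can take inverse scope over the subject via ordinary QR within the clause.

Yes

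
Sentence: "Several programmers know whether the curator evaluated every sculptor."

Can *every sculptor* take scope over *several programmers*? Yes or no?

No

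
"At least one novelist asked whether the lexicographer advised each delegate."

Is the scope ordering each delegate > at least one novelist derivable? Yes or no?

No

Structurally, *each delegate* is inside the embedded question *whether the lexicographer advised each delegate*.
QR across an interrogative CP boundary is ruled out as a wh-island violation.
The inverse ordering *each delegate* > *at least one novelist* is therefore underivable.
(Only the surface reading survives: one fixed novelist with respect to all the relevant delegates.)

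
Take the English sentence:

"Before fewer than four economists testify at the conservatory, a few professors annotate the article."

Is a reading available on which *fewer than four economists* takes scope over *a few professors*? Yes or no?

No

Structurally, *fewer than four economists* is inside the adjunct clause *before fewer than four economists testify at the conservatory*.
Since the clause is an adjunct (not a complement), the Adjunct Condition blocks QR across its edge.
*fewer than four economists* is confined to the island and cannot take scope over *a few professors*.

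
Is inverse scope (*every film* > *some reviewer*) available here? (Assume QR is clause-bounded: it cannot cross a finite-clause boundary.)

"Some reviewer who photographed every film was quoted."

The target quantifier *every film* is part of the relative clause *who photographed every film*.
Relative clauses block scope extraction: QR cannot target a position outside the modified NP.
So *every film* cannot raise to a position above *some reviewer*.

No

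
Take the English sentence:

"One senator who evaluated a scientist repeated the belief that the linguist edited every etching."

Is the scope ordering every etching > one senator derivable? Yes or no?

The DP *every etching* is contained in the complex NP *the belief that the linguist edited every etching*.
A that-clause complement to a noun is an island; QR cannot cross the NP boundary.
There is no licit LF on which *every etching* c-commands *one senator*.

No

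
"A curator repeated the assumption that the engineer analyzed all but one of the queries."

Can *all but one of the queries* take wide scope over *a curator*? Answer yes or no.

No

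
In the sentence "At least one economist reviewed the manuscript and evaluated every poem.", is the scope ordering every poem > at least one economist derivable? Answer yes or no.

The target quantifier *every poem* is part of one conjunct of the coordinate structure (*evaluated every poem*).
A quantifier cannot raise out of one conjunct of a coordination across the whole coordinate structure — the CSC applies to QR.
Hence only narrow scope for *every poem* (under *at least one economist*) survives.

No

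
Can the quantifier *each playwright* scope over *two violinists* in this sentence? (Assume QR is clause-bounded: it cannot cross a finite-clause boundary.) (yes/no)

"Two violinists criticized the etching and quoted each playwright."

The DP *each playwright* is contained in one conjunct of the coordinate structure (*quoted each playwright*).
Asymmetric QR out of one conjunct violates the Coordinate Structure Constraint.
So *each playwright* cannot raise high enough to outscope *two violinists*; only the surface ordering *two violinists* > *each playwright* is available.

No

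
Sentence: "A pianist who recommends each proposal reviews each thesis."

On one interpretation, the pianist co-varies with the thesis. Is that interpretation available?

Yes

This is the *each thesis* > *a pianist* reading.
Although the sentence contains a relative clause (*who recommends each proposal*), *each thesis* is outside it, in the matrix VP.
No island intervenes, so both surface and inverse scope are derivable.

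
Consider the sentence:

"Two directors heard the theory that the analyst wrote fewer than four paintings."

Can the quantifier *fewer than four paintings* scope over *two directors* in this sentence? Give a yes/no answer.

No

Structurally, *fewer than four paintings* is inside the complex NP *the theory that the analyst wrote fewer than four paintings*.
A that-clause complement to a noun is an island; QR cannot cross the NP boundary.
So *fewer than four paintings* cannot raise to a position above *two directors*.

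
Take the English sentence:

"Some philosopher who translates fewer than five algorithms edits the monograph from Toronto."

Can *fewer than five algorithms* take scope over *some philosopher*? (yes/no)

No

*fewer than five algorithms* is embedded in the relative clause *who translates fewer than five algorithms*.
QR out of a relative clause is ruled out by the relative-clause island constraint.
So *fewer than five algorithms* cannot raise to a position above *some philosopher*.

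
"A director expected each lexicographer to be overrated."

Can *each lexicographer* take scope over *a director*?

Yes

This is an ECM construction: *each lexicographer* is the infinitival subject, Case-marked by the matrix verb, and the infinitive is transparent for QR.
QR within a single clause is free, so the lower quantifier may take scope over the higher one.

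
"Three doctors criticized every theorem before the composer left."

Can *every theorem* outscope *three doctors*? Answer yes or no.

Yes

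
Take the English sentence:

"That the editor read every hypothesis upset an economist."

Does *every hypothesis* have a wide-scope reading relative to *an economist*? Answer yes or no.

No

Structurally, *every hypothesis* is inside the sentential subject *that the editor read every hypothesis*.
The Sentential Subject Constraint rules out raising the quantifier out of the that-clause subject.
There is no licit LF on which *every hypothesis* c-commands *an economist*.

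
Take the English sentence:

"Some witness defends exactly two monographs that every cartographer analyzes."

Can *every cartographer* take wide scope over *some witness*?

The DP *every cartographer* is contained in the relative clause *that every cartographer analyzes* modifying *exactly two monographs*.
The relative clause forms an island for QR, so the quantifier is confined to the head noun's restrictor.
Hence only narrow scope for *every cartographer* (under *some witness*) survives.
(Only the surface reading survives: one fixed witness with respect to all the relevant cartographers.)

No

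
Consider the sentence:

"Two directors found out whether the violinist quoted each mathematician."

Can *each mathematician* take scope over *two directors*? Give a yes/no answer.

*each mathematician* sits inside the embedded question *whether the violinist quoted each mathematician*.
Embedded questions are wh-islands: a quantifier inside an indirect question cannot QR into the matrix clause.
*each mathematician* > *two directors* would require crossing that boundary, which is illicit.

No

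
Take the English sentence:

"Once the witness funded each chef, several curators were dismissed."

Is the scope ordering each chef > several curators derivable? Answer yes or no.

Structurally, *each chef* is inside the adjunct clause *once the witness funded each chef*.
Adjuncts are opaque for quantifier raising; a quantifier in an adjunct stays inside it.
*each chef* is confined to the island and cannot take scope over *several curators*.

No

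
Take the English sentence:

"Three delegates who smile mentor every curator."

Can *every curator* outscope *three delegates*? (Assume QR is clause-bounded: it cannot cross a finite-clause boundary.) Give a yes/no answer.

The relative clause *who smile* modifies *three delegates*, but *every curator* is not inside that relative clause — it is an argument of the matrix verb.
Since no island is crossed, the inverse ordering is licensed alongside surface scope.
The sentence is scopally ambiguous between *three delegates* > *every curator* and *every curator* > *three delegates*.

Yes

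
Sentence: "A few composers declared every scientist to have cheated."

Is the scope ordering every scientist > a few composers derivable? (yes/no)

Yes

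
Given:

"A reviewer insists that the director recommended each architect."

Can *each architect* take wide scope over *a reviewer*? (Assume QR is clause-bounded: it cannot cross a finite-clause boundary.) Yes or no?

No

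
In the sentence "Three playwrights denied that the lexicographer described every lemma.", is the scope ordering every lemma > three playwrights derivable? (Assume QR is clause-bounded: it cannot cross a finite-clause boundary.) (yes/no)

No

*every lemma* is embedded in the finite complement clause *that the lexicographer described every lemma*.
Finite CP is the ceiling for QR here, by assumption.
There is no licit LF on which *every lemma* c-commands *three playwrights*.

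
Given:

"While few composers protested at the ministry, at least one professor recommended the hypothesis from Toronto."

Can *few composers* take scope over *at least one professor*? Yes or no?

No

*few composers* is embedded in the adjunct clause *while few composers protested at the ministry*.
Adverbial clauses are not L-marked, so they are barriers for QR — the quantifier cannot escape the adjunct.
So *few composers* cannot raise to a position above *at least one professor*.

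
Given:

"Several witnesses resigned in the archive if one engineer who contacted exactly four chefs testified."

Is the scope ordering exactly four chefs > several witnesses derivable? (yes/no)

The target quantifier *exactly four chefs* is part of the relative clause *who contacted exactly four chefs*, which is itself inside the adjunct *if one engineer who contacted exactly four chefs testified*.
Even if one barrier were somehow void, the other would still block QR.
*exactly four chefs* is confined to the island and cannot take scope over *several witnesses*.

No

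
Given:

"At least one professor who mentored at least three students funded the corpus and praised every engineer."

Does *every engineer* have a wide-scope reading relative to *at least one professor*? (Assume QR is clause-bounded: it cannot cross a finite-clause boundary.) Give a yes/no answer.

*every engineer* is embedded in one conjunct of the coordinate structure (*praised every engineer*).
A quantifier cannot raise out of one conjunct of a coordination across the whole coordinate structure — the CSC applies to QR.
The inverse ordering *every engineer* > *at least one professor* is therefore underivable.

No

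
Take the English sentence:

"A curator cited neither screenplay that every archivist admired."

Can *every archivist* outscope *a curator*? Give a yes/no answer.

No

*every archivist* sits inside the relative clause *that every archivist admired* modifying *neither screenplay*.
A relative clause is a scope island — quantifier raising cannot cross its boundary.
So *every archivist* cannot raise to a position above *a curator*.
(Only the surface reading survives: one fixed curator with respect to all the relevant archivists.)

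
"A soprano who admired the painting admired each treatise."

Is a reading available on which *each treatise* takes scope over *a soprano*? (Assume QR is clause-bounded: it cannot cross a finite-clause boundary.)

*each treatise* is a matrix argument; only *a soprano* is modified by the relative clause *who admired the painting*, so the RC island is irrelevant to the target quantifier.
Since no island is crossed, the inverse ordering is licensed alongside surface scope.

Yes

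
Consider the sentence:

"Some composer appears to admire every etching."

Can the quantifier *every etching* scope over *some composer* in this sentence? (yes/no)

Yes

The matrix predicate is a raising verb, whose infinitival complement is not a scope island — *every etching* can QR into the matrix clause.
With no island boundary between them, the object can take inverse scope over the subject via ordinary QR within the clause.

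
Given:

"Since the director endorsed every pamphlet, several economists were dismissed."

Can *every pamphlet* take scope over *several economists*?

*every pamphlet* occurs within the adjunct clause *since the director endorsed every pamphlet*.
Adjunct clauses are scope islands: a quantifier inside an adjunct cannot raise into the matrix clause.
The ordering *every pamphlet* > *several economists* is therefore underivable.

No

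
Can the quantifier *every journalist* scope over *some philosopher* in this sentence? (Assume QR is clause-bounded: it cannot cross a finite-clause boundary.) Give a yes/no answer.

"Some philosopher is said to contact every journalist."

Raising constructions are monoclausal for scope purposes; *every journalist* is not separated from *some philosopher* by any island.
No island intervenes, so both surface and inverse scope are derivable.

Yes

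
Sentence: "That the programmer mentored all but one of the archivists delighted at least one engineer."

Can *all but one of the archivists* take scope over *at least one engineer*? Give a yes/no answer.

No

Structurally, *all but one of the archivists* is inside the sentential subject *that the programmer mentored all but one of the archivists*.
The Sentential Subject Constraint rules out raising the quantifier out of the that-clause subject.
So *all but one of the archivists* cannot raise to a position above *at least one engineer*.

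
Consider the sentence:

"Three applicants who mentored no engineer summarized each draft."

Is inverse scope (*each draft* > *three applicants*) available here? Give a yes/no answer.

Yes

The relative clause *who mentored no engineer* modifies *three applicants*, but *each draft* is not inside that relative clause — it is an argument of the matrix verb.
Ordinary QR to a clause-peripheral position gives the wide-scope LF for the lower DP.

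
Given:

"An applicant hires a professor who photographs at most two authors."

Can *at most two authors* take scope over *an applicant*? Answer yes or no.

No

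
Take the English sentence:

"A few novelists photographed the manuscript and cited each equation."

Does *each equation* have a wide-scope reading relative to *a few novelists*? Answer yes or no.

The target quantifier *each equation* is part of one conjunct of the coordinate structure (*cited each equation*).
A quantifier cannot raise out of one conjunct of a coordination across the whole coordinate structure — the CSC applies to QR.
So *each equation* cannot raise to a position above *a few novelists*.

No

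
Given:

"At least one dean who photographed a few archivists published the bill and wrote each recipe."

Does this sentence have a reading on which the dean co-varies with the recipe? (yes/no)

That reading corresponds to *each recipe* > *at least one dean*.
*each recipe* is embedded in one conjunct of the coordinate structure (*wrote each recipe*).
QR out of a conjunct would have to apply non-ATB, which the CSC forbids.
*each recipe* is confined to the island and cannot take scope over *at least one dean*.
(Only the surface reading survives: one fixed dean with respect to all the relevant recipes.)

No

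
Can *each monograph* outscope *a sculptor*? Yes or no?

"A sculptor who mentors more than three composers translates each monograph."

Yes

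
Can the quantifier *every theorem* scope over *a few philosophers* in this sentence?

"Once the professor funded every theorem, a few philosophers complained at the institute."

The DP *every theorem* is contained in the adjunct clause *once the professor funded every theorem*.
Adverbial clauses are not L-marked, so they are barriers for QR — the quantifier cannot escape the adjunct.
*every theorem* is confined to the island and cannot take scope over *a few philosophers*.

No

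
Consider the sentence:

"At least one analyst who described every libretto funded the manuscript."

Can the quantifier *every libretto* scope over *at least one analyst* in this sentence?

No

The DP *every libretto* is contained in the relative clause *who described every libretto*.
Relative clauses block scope extraction: QR cannot target a position outside the modified NP.
So *every libretto* cannot raise high enough to outscope *at least one analyst*; only the surface ordering *at least one analyst* > *every libretto* is available.
(Only the surface reading survives: one fixed analyst with respect to all the relevant librettos.)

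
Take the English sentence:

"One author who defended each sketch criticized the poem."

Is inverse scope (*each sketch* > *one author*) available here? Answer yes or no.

No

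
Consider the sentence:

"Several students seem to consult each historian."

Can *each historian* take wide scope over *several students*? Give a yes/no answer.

*each historian* is the object of the infinitival complement of a raising predicate; raising infinitives are transparent for QR, so the two DPs are in effect clausemates.
Clause-internal QR can adjoin the lower DP above the subject, yielding the inverse reading.

Yes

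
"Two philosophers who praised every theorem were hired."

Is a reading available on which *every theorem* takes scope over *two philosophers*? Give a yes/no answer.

No

Structurally, *every theorem* is inside the relative clause *who praised every theorem*.
The relative clause forms an island for QR, so the quantifier is confined to the head noun's restrictor.
So *every theorem* cannot raise high enough to outscope *two philosophers*; only the surface ordering *two philosophers* > *every theorem* is available.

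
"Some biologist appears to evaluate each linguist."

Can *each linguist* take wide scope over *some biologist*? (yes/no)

*each linguist* is the object of the infinitival complement of a raising predicate; raising infinitives are transparent for QR, so the two DPs are in effect clausemates.
Ordinary QR to a clause-peripheral position gives the wide-scope LF for the lower DP.
Both orderings are possible: *some biologist* > *each linguist* and *each linguist* > *some biologist*.

Yes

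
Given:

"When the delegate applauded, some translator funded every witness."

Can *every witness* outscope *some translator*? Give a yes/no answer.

Yes

Neither queried DP is inside the adjunct, so the adjunct-island constraint does not apply.
Nothing blocks QR of the lower DP to a position above the higher one, so inverse scope is available.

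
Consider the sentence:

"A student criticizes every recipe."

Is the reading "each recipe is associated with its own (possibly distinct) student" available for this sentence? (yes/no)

Yes

The paraphrase describes the scope ordering *every recipe* > *a student*.
*a student* and *every recipe* are co-arguments of the matrix verb, with nothing but a clause-internal boundary between them.
Nothing blocks QR of the lower DP to a position above the higher one, so inverse scope is available.
The sentence is scopally ambiguous between *a student* > *every recipe* and *every recipe* > *a student*.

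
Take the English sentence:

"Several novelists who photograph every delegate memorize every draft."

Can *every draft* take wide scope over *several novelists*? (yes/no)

Yes

*every draft* sits in the matrix clause, not in the relative clause on *several novelists*.
Clause-internal QR can adjoin the lower DP above the subject, yielding the inverse reading.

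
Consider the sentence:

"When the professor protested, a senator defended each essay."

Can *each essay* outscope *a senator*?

The adjunct island is irrelevant here — *each essay* and *a senator* are both in the matrix clause.
Ordinary QR to a clause-peripheral position gives the wide-scope LF for the lower DP.

Yes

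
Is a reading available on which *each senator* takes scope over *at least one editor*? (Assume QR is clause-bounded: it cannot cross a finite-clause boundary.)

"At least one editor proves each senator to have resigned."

Yes

The ECM infinitive is scope-transparent — *each senator* is free to raise above *at least one editor*.
Nothing blocks QR of the lower DP to a position above the higher one, so inverse scope is available.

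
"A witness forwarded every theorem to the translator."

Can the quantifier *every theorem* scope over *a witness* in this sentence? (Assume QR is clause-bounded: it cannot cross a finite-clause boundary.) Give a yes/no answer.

Yes

*every theorem* and *a witness* are in the same minimal clause.
Since no island is crossed, the inverse ordering is licensed alongside surface scope.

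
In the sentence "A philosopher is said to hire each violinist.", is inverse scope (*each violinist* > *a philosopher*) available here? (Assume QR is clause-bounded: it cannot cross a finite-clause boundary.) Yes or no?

Yes

Raising constructions are monoclausal for scope purposes; *each violinist* is not separated from *a philosopher* by any island.
Clause-internal QR can adjoin the lower DP above the subject, yielding the inverse reading.
The sentence is scopally ambiguous between *a philosopher* > *each violinist* and *each violinist* > *a philosopher*.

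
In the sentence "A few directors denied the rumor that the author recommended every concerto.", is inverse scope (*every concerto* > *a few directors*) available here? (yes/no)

*every concerto* sits inside the complex NP *the rumor that the author recommended every concerto*.
A that-clause complement to a noun is an island; QR cannot cross the NP boundary.
There is no licit LF on which *every concerto* c-commands *a few directors*.

No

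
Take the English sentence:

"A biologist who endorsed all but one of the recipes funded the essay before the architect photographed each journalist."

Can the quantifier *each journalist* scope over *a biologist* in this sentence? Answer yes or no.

*each journalist* occurs within the adjunct clause *before the architect photographed each journalist*.
Adverbial clauses are not L-marked, so they are barriers for QR — the quantifier cannot escape the adjunct.
So *each journalist* cannot raise high enough to outscope *a biologist*; only the surface ordering *a biologist* > *each journalist* is available.

No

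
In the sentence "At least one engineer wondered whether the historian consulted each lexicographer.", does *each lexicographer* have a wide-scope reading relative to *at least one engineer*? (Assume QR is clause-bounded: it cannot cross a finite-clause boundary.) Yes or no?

No

The DP *each lexicographer* is contained in the embedded question *whether the historian consulted each lexicographer*.
QR across an interrogative CP boundary is ruled out as a wh-island violation.
*each lexicographer* is confined to the island and cannot take scope over *at least one engineer*.
(Only the surface reading survives: one fixed engineer with respect to all the relevant lexicographers.)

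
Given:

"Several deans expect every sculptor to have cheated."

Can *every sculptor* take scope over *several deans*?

The ECM infinitive is scope-transparent — *every sculptor* is free to raise above *several deans*.
Ordinary QR to a clause-peripheral position gives the wide-scope LF for the lower DP.

Yes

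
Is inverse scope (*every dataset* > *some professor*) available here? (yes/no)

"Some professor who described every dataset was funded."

No

Structurally, *every dataset* is inside the relative clause *who described every dataset*.
Quantifiers inside a relative clause are trapped there; the RC boundary blocks QR.
So the wide-scope reading for *every dataset* is blocked.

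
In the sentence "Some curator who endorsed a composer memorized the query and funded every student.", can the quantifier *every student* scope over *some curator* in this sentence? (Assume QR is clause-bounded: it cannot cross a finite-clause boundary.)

*every student* is embedded in one conjunct of the coordinate structure (*funded every student*).
A quantifier cannot raise out of one conjunct of a coordination across the whole coordinate structure — the CSC applies to QR.
So *every student* cannot raise to a position above *some curator*.

No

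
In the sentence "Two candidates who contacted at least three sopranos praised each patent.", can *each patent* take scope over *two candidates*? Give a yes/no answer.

Yes

*each patent* sits in the matrix clause, not in the relative clause on *two candidates*.
No island intervenes, so both surface and inverse scope are derivable.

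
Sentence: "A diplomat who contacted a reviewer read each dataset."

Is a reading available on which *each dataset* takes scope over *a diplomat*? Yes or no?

Yes

Although the sentence contains a relative clause (*who contacted a reviewer*), *each dataset* is outside it, in the matrix VP.
QR within a single clause is free, so the lower quantifier may take scope over the higher one.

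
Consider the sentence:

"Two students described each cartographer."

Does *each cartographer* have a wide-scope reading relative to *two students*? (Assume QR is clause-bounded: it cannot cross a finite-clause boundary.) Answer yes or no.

Both DPs are arguments of the same predicate; there is no clause or island boundary between them.
QR within a single clause is free, so the lower quantifier may take scope over the higher one.

Yes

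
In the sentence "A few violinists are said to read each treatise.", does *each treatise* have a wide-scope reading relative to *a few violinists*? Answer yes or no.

Yes

Raising constructions are monoclausal for scope purposes; *each treatise* is not separated from *a few violinists* by any island.
Since no island is crossed, the inverse ordering is licensed alongside surface scope.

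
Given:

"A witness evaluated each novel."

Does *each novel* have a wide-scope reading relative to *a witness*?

*each novel* and *a witness* are in the same minimal clause.
Clause-internal QR can adjoin the lower DP above the subject, yielding the inverse reading.

Yes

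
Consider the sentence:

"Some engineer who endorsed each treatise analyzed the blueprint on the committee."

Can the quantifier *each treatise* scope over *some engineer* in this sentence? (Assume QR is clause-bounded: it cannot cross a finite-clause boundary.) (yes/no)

No

The DP *each treatise* is contained in the relative clause *who endorsed each treatise*.
A relative clause is a scope island — quantifier raising cannot cross its boundary.
The inverse ordering *each treatise* > *some engineer* is therefore underivable.
(Only the surface reading survives: one fixed engineer with respect to all the relevant treatises.)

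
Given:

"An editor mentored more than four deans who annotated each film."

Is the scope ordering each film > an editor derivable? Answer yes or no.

No

Structurally, *each film* is inside the relative clause *who annotated each film* modifying *more than four deans*.
Quantifiers inside a relative clause are trapped there; the RC boundary blocks QR.
There is no licit LF on which *each film* c-commands *an editor*.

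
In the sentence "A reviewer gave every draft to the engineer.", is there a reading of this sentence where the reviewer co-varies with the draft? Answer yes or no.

Yes

This is the *every draft* > *a reviewer* reading.
*every draft* is the matrix object and *a reviewer* the matrix subject; the two are clausemates.
With no island boundary between them, the object can take inverse scope over the subject via ordinary QR within the clause.
The sentence is scopally ambiguous between *a reviewer* > *every draft* and *every draft* > *a reviewer*.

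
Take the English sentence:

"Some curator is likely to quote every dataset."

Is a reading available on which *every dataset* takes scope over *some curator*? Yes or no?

Yes

*every dataset* is the object of the infinitival complement of a raising predicate; raising infinitives are transparent for QR, so the two DPs are in effect clausemates.
QR within a single clause is free, so the lower quantifier may take scope over the higher one.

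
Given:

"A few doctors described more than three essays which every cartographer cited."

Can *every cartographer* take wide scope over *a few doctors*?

No

Structurally, *every cartographer* is inside the relative clause *which every cartographer cited* modifying *more than three essays*.
Relative clauses block scope extraction: QR cannot target a position outside the modified NP.
So *every cartographer* cannot raise high enough to outscope *a few doctors*; only the surface ordering *a few doctors* > *every cartographer* is available.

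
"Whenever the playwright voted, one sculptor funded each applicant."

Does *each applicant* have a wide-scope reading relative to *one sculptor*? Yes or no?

Yes

*each applicant* is a matrix argument; the adjunct is an island but the target quantifier is outside it.
QR within a single clause is free, so the lower quantifier may take scope over the higher one.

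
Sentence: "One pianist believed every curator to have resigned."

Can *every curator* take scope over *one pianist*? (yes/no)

Yes

*every curator* is the subject of an ECM infinitive — the infinitival complement of an ECM verb is not a scope island, so *every curator* can raise into the matrix clause.
No island intervenes, so both surface and inverse scope are derivable.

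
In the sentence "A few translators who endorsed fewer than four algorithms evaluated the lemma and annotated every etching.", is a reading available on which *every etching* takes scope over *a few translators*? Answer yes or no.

*every etching* occurs within one conjunct of the coordinate structure (*annotated every etching*).
A quantifier cannot raise out of one conjunct of a coordination across the whole coordinate structure — the CSC applies to QR.
So the wide-scope reading for *every etching* is blocked.

No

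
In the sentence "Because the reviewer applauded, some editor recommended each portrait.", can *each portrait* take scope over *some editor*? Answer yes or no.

Yes

The adjunct island is irrelevant here — *each portrait* and *some editor* are both in the matrix clause.
QR within a single clause is free, so the lower quantifier may take scope over the higher one.
Both orderings are possible: *some editor* > *each portrait* and *each portrait* > *some editor*.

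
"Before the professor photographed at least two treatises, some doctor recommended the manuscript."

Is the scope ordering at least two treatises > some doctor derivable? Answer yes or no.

No

*at least two treatises* occurs within the adjunct clause *before the professor photographed at least two treatises*.
The adjunct-island constraint bars QR out of an adverbial clause.
*at least two treatises* > *some doctor* would require crossing that boundary, which is illicit.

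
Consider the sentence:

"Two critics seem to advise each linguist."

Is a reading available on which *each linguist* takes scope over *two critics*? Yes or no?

The matrix predicate is a raising verb, whose infinitival complement is not a scope island — *each linguist* can QR into the matrix clause.
With no island boundary between them, the object can take inverse scope over the subject via ordinary QR within the clause.

Yes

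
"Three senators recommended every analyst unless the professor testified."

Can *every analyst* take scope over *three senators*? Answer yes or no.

The adjunct clause does not contain *every analyst*, which is the matrix object.
Ordinary QR to a clause-peripheral position gives the wide-scope LF for the lower DP.

Yes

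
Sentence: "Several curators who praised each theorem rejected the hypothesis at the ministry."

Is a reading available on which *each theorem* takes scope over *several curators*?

*each theorem* is embedded in the relative clause *who praised each theorem*.
Quantifiers inside a relative clause are trapped there; the RC boundary blocks QR.
There is no licit LF on which *each theorem* c-commands *several curators*.

No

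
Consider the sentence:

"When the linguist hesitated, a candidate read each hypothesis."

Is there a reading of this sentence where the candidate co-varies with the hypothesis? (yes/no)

Yes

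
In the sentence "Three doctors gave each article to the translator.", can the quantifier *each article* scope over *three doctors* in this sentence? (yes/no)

Yes

*each article* is the matrix object and *three doctors* the matrix subject; the two are clausemates.
Since no island is crossed, the inverse ordering is licensed alongside surface scope.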